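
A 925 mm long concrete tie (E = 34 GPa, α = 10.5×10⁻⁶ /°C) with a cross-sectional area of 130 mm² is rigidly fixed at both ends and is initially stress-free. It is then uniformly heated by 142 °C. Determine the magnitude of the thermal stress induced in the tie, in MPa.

σ ≈ 50.7 MPa (compressive)

The supports are rigid, so the total axial strain is zero. The restrained thermal strain is ε = αΔT = 10.5×10⁻⁶ × 142 = 1491×10⁻⁶.
Hence σ = E·αΔT = 34×10³ × 1491×10⁻⁶ = 50.69 MPa, compressive.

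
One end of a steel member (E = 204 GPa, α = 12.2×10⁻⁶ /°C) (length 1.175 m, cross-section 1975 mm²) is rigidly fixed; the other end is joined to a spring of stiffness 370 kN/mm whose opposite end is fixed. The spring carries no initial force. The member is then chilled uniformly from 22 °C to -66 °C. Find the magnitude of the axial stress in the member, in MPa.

The unrestrained thermal change is αΔT L = 12.2×10⁻⁶ × 88 × 1175 = 1.261 mm.
Let P be the tensile force in the spring. The member extends elastically by PL/(AE) and the spring stretches by P/k; together these equal δ_free.
P [ L/(AE) + 1/k ] = δ_free → P [ 1175/(1975×204×10³) + 1/(370×10³) ] = 1.261.
P = 1.261 / 5.619×10⁻⁶ = 224500 N.
σ = P/A = 224500/1975 = 113.7 MPa.

σ ≈ 114 MPa (tensile)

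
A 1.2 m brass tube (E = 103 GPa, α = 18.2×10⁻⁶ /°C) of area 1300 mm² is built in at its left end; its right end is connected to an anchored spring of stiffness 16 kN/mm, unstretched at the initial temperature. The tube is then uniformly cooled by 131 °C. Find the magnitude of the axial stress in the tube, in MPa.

If the spring were absent the tube would shorten by αΔT L = 18.2×10⁻⁶ × 131 × 1200 = 2.861 mm.
With a force P in the spring, the elastic change of the tube is PL/(AE) and that of the spring is P/k; compatibility requires their sum to equal δ_free.
P [ L/(AE) + 1/k ] = δ_free → P [ 1200/(1300×103×10³) + 1/(16×10³) ] = 2.861.
P = 2.861 / 7.146×10⁻⁵ = 40040 N.
σ = P/A = 40040/1300 = 30.8 MPa.

σ ≈ 30.8 MPa (tensile)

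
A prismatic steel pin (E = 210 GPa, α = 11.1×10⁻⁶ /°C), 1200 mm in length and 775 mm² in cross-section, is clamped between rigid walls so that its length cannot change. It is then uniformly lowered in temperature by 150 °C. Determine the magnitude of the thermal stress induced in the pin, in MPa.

σ ≈ 350 MPa (tensile)

Because both ends are immovable the net strain is zero, and the suppressed thermal strain is αΔT = 11.1×10⁻⁶ × 150 = 1665×10⁻⁶.
σ = EαΔT = 210×10³ × 11.1×10⁻⁶ × 150 = 349.6 MPa (tensile; the pin is trying to contract).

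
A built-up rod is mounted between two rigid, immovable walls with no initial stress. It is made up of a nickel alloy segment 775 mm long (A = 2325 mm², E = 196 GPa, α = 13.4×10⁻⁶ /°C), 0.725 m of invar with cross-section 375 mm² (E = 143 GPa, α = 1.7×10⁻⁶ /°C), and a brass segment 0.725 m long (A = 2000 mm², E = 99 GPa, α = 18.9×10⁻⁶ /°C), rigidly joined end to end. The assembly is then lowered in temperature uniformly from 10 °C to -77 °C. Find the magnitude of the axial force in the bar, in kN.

P ≈ 117 kN (tensile)

If the supports were absent, the total length change would be Σ αᵢΔT Lᵢ = 13.4×10⁻⁶×87×775 + 1.7×10⁻⁶×87×725 + 18.9×10⁻⁶×87×725 = 2.203 mm.
The rigid supports impose zero overall length change; the single axial force P common to all segments must satisfy P Σ Lᵢ/(AᵢEᵢ) = δ_free.
The series flexibility is Σ Lᵢ/(AᵢEᵢ) = 775/(2325×196×10³) + 725/(375×143×10³) + 725/(2000×99×10³) = 1.888×10⁻⁵ mm/N.
So P = 2.203 / 1.888×10⁻⁵ = 116.7 kN, tensile.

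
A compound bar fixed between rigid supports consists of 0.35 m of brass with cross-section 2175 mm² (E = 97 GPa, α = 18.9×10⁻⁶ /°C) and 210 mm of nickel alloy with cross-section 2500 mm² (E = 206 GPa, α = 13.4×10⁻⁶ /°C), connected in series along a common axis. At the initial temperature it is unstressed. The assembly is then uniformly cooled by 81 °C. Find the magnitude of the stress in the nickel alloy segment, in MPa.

σ ≈ 148 MPa (tensile)

With the walls removed the bar would change length by δ_free = Σ αᵢΔT Lᵢ = 18.9×10⁻⁶×81×350 + 13.4×10⁻⁶×81×210 = 0.7637 mm.
Since the ends are fixed, an axial force P builds up, equal in every segment, with P · Σ Lᵢ/(AᵢEᵢ) = δ_free.
The series flexibility is Σ Lᵢ/(AᵢEᵢ) = 350/(2175×97×10³) + 210/(2500×206×10³) = 2.067×10⁻⁶ mm/N.
Hence P = δ_free / Σ(L/AE) = 0.7637/2.067×10⁻⁶ = 369.5 kN (tensile).
σ_{nickel alloy} = P / A = 369500 / 2500 = 147.8 MPa.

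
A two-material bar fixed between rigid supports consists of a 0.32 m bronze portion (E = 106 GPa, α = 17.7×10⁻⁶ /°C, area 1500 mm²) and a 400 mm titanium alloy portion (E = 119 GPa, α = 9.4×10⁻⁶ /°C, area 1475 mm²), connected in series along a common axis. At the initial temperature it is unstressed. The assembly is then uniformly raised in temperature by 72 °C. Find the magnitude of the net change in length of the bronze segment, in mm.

|ΔL| ≈ 0.0896 mm

Free thermal expansion of the whole bar: Σ αᵢΔT Lᵢ = 17.7×10⁻⁶×72×320 + 9.4×10⁻⁶×72×400 = 0.6785 mm.
The walls prevent any net length change, so an axial force P (same in every segment) develops. Compatibility: P · Σ Lᵢ/(AᵢEᵢ) = δ_free.
The series flexibility is Σ Lᵢ/(AᵢEᵢ) = 320/(1500×106×10³) + 400/(1475×119×10³) = 4.291×10⁻⁶ mm/N.
Hence P = δ_free / Σ(L/AE) = 0.6785/4.291×10⁻⁶ = 158.1 kN (compressive).
For the bronze segment, free thermal change = 17.7×10⁻⁶×72×320 = 0.4078 mm and elastic change from P = 158100×320/(1500×106×10³) = 0.3182 mm; these oppose, so the net change is 0.0896 mm (segment lengthens).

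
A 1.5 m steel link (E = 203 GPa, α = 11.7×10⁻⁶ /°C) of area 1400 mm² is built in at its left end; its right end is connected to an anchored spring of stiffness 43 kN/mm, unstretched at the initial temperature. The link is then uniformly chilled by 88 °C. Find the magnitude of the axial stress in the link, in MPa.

σ ≈ 38.7 MPa (tensile)

The unrestrained thermal change is αΔT L = 11.7×10⁻⁶ × 88 × 1500 = 1.544 mm.
Let P be the tensile force in the spring. The link extends elastically by PL/(AE) and the spring stretches by P/k; together these equal δ_free.
So P = δ_free / [L/(AE) + 1/k] = 1.544 / [ 1500/(1400×203×10³) + 1/(43×10³) ].
P = 1.544 / 2.853×10⁻⁵ = 54130 N.
σ = P/A = 54130/1400 = 38.66 MPa.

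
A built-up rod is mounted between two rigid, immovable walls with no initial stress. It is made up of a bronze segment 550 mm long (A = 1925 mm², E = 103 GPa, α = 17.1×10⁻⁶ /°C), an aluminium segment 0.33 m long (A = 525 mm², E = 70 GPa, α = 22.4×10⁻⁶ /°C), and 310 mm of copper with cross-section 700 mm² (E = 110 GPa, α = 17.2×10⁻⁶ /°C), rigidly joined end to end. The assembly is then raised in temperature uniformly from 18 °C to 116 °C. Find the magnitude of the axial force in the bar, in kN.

Free thermal expansion of the whole bar: Σ αᵢΔT Lᵢ = 17.1×10⁻⁶×98×550 + 22.4×10⁻⁶×98×330 + 17.2×10⁻⁶×98×310 = 2.169 mm.
Since the ends are fixed, an axial force P builds up, equal in every segment, with P · Σ Lᵢ/(AᵢEᵢ) = δ_free.
Σ Lᵢ/(AᵢEᵢ) = 550/(1925×103×10³) + 330/(525×70×10³) + 310/(700×110×10³) = 1.578×10⁻⁵ mm/N.
So P = 2.169 / 1.578×10⁻⁵ = 137.4 kN, compressive.

P ≈ 137 kN (compressive)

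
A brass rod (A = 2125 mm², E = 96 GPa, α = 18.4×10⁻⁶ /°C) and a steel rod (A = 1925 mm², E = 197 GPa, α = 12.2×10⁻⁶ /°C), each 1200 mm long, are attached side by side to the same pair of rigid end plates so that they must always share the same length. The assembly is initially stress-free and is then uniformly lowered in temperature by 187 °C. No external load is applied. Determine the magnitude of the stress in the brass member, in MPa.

σ ≈ 72.4 MPa (tensile)

The brass has the larger α, so on cooling it would change length more than the steel if both were free. The rigid plates force a common final length, so the brass is put into tension and the steel into compression, with equal and opposite forces P (no external load).
Equating the net (thermal + elastic) strains gives |α₁ − α₂|·ΔT = P·[1/(A₁E₁) + 1/(A₂E₂)].
|α₁ − α₂|·ΔT = 6.2×10⁻⁶ × 187 = 0.001159.
1/(A₁E₁) + 1/(A₂E₂) = 1/(2125×96×10³) + 1/(1925×197×10³) = 7.539×10⁻⁹ N⁻¹.
P = 0.001159 / 7.539×10⁻⁹ = 153800 N = 153.8 kN.
σ_{brass} = P/A₁ = 153800/2125 = 72.37 MPa, tensile.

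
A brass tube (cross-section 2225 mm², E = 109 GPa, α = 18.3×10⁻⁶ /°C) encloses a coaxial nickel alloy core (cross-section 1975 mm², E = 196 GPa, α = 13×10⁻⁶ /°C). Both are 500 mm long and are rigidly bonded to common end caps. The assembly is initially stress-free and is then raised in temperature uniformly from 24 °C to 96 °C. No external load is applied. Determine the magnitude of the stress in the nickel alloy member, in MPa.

Equilibrium of a rigid end plate with no external load gives equal and opposite internal forces ±P in the two members. Since α_{brass} > α_{nickel alloy}, heating drives the brass into compression and the nickel alloy into tension.
Equating the net (thermal + elastic) strains gives |α₁ − α₂|·ΔT = P·[1/(A₁E₁) + 1/(A₂E₂)].
|α₁ − α₂|·ΔT = 5.3×10⁻⁶ × 72 = 0.0003816.
1/(A₁E₁) + 1/(A₂E₂) = 1/(2225×109×10³) + 1/(1975×196×10³) = 6.707×10⁻⁹ N⁻¹.
P = 0.0003816 / 6.707×10⁻⁹ = 56900 N = 56.9 kN.
σ_{nickel alloy} = P/A₂ = 56900/1975 = 28.81 MPa, tensile.

σ ≈ 28.8 MPa (tensile)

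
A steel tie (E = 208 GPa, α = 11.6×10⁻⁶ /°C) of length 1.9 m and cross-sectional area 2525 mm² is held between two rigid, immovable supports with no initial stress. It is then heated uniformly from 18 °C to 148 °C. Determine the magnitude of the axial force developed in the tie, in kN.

P ≈ 792 kN (compressive)

With zero net strain, σ = E·αΔT = 208 GPa × 11.6×10⁻⁶ × 130 = 313.7 MPa.
Then P = σA = 313.7 × 2525 mm² = 792 kN, compressive.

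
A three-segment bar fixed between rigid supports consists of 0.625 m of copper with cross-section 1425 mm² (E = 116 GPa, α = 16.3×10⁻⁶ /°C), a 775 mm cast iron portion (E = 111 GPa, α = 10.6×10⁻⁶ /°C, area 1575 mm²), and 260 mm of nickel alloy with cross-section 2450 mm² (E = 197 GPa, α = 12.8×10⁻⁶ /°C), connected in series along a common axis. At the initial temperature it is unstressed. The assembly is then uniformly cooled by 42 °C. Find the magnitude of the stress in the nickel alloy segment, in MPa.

With the walls removed the bar would change length by δ_free = Σ αᵢΔT Lᵢ = 16.3×10⁻⁶×42×625 + 10.6×10⁻⁶×42×775 + 12.8×10⁻⁶×42×260 = 0.9127 mm.
The walls prevent any net length change, so an axial force P (same in every segment) develops. Compatibility: P · Σ Lᵢ/(AᵢEᵢ) = δ_free.
Σ Lᵢ/(AᵢEᵢ) = 625/(1425×116×10³) + 775/(1575×111×10³) + 260/(2450×197×10³) = 8.753×10⁻⁶ mm/N.
Hence P = δ_free / Σ(L/AE) = 0.9127/8.753×10⁻⁶ = 104.3 kN (tensile).
σ_{nickel alloy} = P / A = 104300 / 2450 = 42.56 MPa.

σ ≈ 42.6 MPa (tensile)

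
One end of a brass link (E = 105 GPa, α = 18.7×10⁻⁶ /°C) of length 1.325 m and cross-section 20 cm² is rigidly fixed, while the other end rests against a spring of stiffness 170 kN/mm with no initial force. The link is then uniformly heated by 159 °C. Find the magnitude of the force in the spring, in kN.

The unrestrained thermal change is αΔT L = 18.7×10⁻⁶ × 159 × 1325 = 3.94 mm.
With a force P in the spring, the elastic change of the link is PL/(AE) and that of the spring is P/k; compatibility requires their sum to equal δ_free.
So P = δ_free / [L/(AE) + 1/k] = 3.94 / [ 1325/(2000×105×10³) + 1/(170×10³) ].
P = 3.94 / 1.219×10⁻⁵ = 323100 N.

P ≈ 323 kN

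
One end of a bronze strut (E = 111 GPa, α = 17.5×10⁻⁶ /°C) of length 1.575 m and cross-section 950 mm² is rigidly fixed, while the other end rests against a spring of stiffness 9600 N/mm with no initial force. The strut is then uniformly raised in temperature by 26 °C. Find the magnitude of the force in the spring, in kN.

P ≈ 6.02 kN

Free thermal expansion: δ_free = αΔT L = 17.5×10⁻⁶ × 26 × 1575 = 0.7166 mm.
Let P be the compressive force at the spring. The strut shortens elastically by PL/(AE) and the spring compresses by P/k; together these equal δ_free.
So P = δ_free / [L/(AE) + 1/k] = 0.7166 / [ 1575/(950×111×10³) + 1/(9600) ].
P = 0.7166 / 0.0001191 = 6017 N.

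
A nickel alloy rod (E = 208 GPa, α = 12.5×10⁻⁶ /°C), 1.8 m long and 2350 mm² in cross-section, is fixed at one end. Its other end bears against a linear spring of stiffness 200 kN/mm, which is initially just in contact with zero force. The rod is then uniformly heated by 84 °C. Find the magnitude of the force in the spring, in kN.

The unrestrained thermal change is αΔT L = 12.5×10⁻⁶ × 84 × 1800 = 1.89 mm.
With a force P in the spring, the elastic change of the rod is PL/(AE) and that of the spring is P/k; compatibility requires their sum to equal δ_free.
So P = δ_free / [L/(AE) + 1/k] = 1.89 / [ 1800/(2350×208×10³) + 1/(200×10³) ].
P = 1.89 / 8.682×10⁻⁶ = 217700 N.

P ≈ 218 kN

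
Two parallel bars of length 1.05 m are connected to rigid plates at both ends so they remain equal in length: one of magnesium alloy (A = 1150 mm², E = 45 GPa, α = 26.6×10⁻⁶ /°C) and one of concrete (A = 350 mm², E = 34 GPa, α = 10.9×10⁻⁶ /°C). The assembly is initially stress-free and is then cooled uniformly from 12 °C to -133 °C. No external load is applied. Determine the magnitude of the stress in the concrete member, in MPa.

σ ≈ 62.9 MPa (compressive)

Equilibrium of a rigid end plate with no external load gives equal and opposite internal forces ±P in the two members. Since α_{magnesium alloy} > α_{concrete}, cooling drives the magnesium alloy into tension and the concrete into compression.
Equating the net (thermal + elastic) strains gives |α₁ − α₂|·ΔT = P·[1/(A₁E₁) + 1/(A₂E₂)].
|α₁ − α₂|·ΔT = 15.7×10⁻⁶ × 145 = 0.002276.
1/(A₁E₁) + 1/(A₂E₂) = 1/(1150×45×10³) + 1/(350×34×10³) = 1.034×10⁻⁷ N⁻¹.
P = 0.002276 / 1.034×10⁻⁷ = 22030 N = 22.03 kN.
σ_{concrete} = P/A₂ = 22030/350 = 62.93 MPa, compressive.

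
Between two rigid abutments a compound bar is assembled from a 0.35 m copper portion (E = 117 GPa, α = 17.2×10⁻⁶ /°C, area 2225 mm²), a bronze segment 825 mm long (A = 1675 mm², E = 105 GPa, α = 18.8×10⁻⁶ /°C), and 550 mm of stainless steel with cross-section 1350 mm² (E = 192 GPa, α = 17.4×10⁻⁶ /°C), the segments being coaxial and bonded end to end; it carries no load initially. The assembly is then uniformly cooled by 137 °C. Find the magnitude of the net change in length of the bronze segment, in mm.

|ΔL| ≈ 0.325 mm

Free thermal contraction of the whole bar: Σ αᵢΔT Lᵢ = 17.2×10⁻⁶×137×350 + 18.8×10⁻⁶×137×825 + 17.4×10⁻⁶×137×550 = 4.261 mm.
Since the ends are fixed, an axial force P builds up, equal in every segment, with P · Σ Lᵢ/(AᵢEᵢ) = δ_free.
Σ Lᵢ/(AᵢEᵢ) = 350/(2225×117×10³) + 825/(1675×105×10³) + 550/(1350×192×10³) = 8.157×10⁻⁶ mm/N.
Hence P = δ_free / Σ(L/AE) = 4.261/8.157×10⁻⁶ = 522.3 kN (tensile).
For the bronze segment, free thermal change = 18.8×10⁻⁶×137×825 = 2.125 mm and elastic change from P = 522300×825/(1675×105×10³) = 2.45 mm; these oppose, so the net change is 0.325 mm (segment lengthens).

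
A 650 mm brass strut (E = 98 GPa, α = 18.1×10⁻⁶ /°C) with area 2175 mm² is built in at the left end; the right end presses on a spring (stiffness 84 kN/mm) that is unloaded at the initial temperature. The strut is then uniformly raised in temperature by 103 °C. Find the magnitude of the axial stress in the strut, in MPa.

σ ≈ 37.3 MPa (compressive)

The unrestrained thermal change is αΔT L = 18.1×10⁻⁶ × 103 × 650 = 1.212 mm.
With a force P in the spring, the elastic change of the strut is PL/(AE) and that of the spring is P/k; compatibility requires their sum to equal δ_free.
So P = δ_free / [L/(AE) + 1/k] = 1.212 / [ 650/(2175×98×10³) + 1/(84×10³) ].
P = 1.212 / 1.495×10⁻⁵ = 81030 N.
σ = P/A = 81030/2175 = 37.26 MPa.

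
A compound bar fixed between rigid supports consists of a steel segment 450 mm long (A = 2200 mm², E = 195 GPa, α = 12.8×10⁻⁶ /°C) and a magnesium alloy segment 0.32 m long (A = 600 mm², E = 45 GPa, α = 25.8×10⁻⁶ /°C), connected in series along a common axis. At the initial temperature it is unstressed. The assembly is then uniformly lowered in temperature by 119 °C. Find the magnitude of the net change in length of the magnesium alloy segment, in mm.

Free thermal contraction of the whole bar: Σ αᵢΔT Lᵢ = 12.8×10⁻⁶×119×450 + 25.8×10⁻⁶×119×320 = 1.668 mm.
The rigid supports impose zero overall length change; the single axial force P common to all segments must satisfy P Σ Lᵢ/(AᵢEᵢ) = δ_free.
The series flexibility is Σ Lᵢ/(AᵢEᵢ) = 450/(2200×195×10³) + 320/(600×45×10³) = 1.29×10⁻⁵ mm/N.
So P = 1.668 / 1.29×10⁻⁵ = 129.3 kN, tensile.
For the magnesium alloy segment, free thermal change = 25.8×10⁻⁶×119×320 = 0.9825 mm and elastic change from P = 129300×320/(600×45×10³) = 1.532 mm; these oppose, so the net change is 0.55 mm (segment lengthens).

|ΔL| ≈ 0.55 mm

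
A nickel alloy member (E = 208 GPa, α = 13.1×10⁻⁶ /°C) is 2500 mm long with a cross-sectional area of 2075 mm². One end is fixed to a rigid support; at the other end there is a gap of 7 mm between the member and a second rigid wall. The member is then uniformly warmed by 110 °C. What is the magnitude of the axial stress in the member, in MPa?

σ ≈ 0 MPa

Free thermal elongation = αΔT L = 13.1×10⁻⁶ × 110 × 2500 = 3.602 mm.
This is smaller than the 7 mm clearance, so the member expands freely without reaching the stop — the stress is zero.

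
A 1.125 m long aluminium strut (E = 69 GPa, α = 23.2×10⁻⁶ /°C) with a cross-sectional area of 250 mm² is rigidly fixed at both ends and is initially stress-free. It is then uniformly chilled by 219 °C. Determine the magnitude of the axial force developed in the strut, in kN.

Full restraint means ε = 0, so the stress is σ = EαΔT = 69×10³ × 23.2×10⁻⁶ × 219 = 350.6 MPa.
Axial force P = σA = 350.6 × 250 = 87640 N = 87.64 kN, tensile.

P ≈ 87.6 kN (tensile)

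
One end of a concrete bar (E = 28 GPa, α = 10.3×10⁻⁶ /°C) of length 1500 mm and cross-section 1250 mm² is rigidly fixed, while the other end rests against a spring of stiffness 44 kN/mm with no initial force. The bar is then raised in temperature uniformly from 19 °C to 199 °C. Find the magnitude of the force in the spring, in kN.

P ≈ 42.4 kN

If the spring were absent the bar would lengthen by αΔT L = 10.3×10⁻⁶ × 180 × 1500 = 2.781 mm.
Let P be the compressive force at the spring. The bar shortens elastically by PL/(AE) and the spring compresses by P/k; together these equal δ_free.
P [ L/(AE) + 1/k ] = δ_free → P [ 1500/(1250×28×10³) + 1/(44×10³) ] = 2.781.
P = 2.781 / 6.558×10⁻⁵ = 42400 N.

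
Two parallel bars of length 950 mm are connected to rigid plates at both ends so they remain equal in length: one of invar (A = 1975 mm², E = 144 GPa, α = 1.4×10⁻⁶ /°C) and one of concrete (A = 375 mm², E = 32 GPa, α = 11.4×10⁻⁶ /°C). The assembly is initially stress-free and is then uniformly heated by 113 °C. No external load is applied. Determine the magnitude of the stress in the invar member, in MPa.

σ ≈ 6.59 MPa (tensile)

Both members must finish at the same length. With the larger α, the concrete tends to over-expand; the plates restrain it, putting the concrete in compression and the invar in tension. With no external load the two internal forces are equal and opposite, magnitude P.
Equating the net (thermal + elastic) strains gives |α₁ − α₂|·ΔT = P·[1/(A₁E₁) + 1/(A₂E₂)].
|α₁ − α₂|·ΔT = 10×10⁻⁶ × 113 = 0.00113.
1/(A₁E₁) + 1/(A₂E₂) = 1/(1975×144×10³) + 1/(375×32×10³) = 8.685×10⁻⁸ N⁻¹.
P = 0.00113 / 8.685×10⁻⁸ = 13010 N = 13.01 kN.
σ_{invar} = P/A₁ = 13010/1975 = 6.588 MPa, tensile.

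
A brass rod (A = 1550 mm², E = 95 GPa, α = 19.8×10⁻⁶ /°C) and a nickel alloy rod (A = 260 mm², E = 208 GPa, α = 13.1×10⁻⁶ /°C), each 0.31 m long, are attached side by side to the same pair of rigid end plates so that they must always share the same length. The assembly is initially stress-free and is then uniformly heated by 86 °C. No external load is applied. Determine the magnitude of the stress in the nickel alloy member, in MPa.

σ ≈ 87.7 MPa (tensile)

The brass has the larger α, so on heating it would change length more than the nickel alloy if both were free. The rigid plates force a common final length, so the brass is put into compression and the nickel alloy into tension, with equal and opposite forces P (no external load).
Setting the final lengths equal and cancelling L: (α₁ − α₂)ΔT = P/(A₁E₁) + P/(A₂E₂).
|α₁ − α₂|·ΔT = 6.7×10⁻⁶ × 86 = 0.0005762.
1/(A₁E₁) + 1/(A₂E₂) = 1/(1550×95×10³) + 1/(260×208×10³) = 2.528×10⁻⁸ N⁻¹.
P = 0.0005762 / 2.528×10⁻⁸ = 22790 N = 22.79 kN.
σ_{nickel alloy} = P/A₂ = 22790/260 = 87.66 MPa, tensile.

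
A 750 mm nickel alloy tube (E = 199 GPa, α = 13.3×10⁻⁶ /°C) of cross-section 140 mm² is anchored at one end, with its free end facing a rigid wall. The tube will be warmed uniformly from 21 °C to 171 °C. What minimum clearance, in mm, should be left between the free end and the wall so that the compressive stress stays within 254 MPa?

Free expansion if unrestrained: δ_free = αΔT L = 13.3×10⁻⁶ × 150 × 750 = 1.496 mm.
At the allowable stress the elastic shortening the wall may impose is σL/E = 254 × 750 / (199×10³) = 0.9573 mm.
The gap must absorb the remainder: g_min = 1.496 − 0.9573 = 0.539 mm.

g ≈ 0.539 mm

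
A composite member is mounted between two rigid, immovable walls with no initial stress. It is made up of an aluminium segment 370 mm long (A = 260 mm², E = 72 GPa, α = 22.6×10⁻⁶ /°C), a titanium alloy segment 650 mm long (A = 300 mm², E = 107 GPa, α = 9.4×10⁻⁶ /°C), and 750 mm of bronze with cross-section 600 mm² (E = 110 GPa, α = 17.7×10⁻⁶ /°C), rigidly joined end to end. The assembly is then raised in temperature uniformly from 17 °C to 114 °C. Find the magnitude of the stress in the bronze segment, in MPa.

Free thermal expansion of the whole bar: Σ αᵢΔT Lᵢ = 22.6×10⁻⁶×97×370 + 9.4×10⁻⁶×97×650 + 17.7×10⁻⁶×97×750 = 2.691 mm.
The walls prevent any net length change, so an axial force P (same in every segment) develops. Compatibility: P · Σ Lᵢ/(AᵢEᵢ) = δ_free.
The series flexibility is Σ Lᵢ/(AᵢEᵢ) = 370/(260×72×10³) + 650/(300×107×10³) + 750/(600×110×10³) = 5.138×10⁻⁵ mm/N.
Hence P = δ_free / Σ(L/AE) = 2.691/5.138×10⁻⁵ = 52.39 kN (compressive).
σ_{bronze} = P / A = 52390 / 600 = 87.31 MPa.

σ ≈ 87.3 MPa (compressive)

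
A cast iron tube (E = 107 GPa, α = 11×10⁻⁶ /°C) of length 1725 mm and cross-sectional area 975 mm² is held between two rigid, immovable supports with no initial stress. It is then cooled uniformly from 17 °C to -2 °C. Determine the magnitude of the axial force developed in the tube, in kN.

The ends cannot move, so σ = EαΔT = 107×10³ × 11×10⁻⁶ × 19 = 22.36 MPa.
Axial force P = σA = 22.36 × 975 = 21800 N = 21.8 kN, tensile.

P ≈ 21.8 kN (tensile)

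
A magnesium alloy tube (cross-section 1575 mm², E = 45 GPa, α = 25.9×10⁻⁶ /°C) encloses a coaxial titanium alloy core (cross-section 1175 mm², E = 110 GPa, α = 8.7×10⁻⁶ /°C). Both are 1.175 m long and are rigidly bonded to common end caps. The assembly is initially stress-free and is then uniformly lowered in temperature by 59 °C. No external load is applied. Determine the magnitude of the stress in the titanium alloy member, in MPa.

Equilibrium of a rigid end plate with no external load gives equal and opposite internal forces ±P in the two members. Since α_{magnesium alloy} > α_{titanium alloy}, cooling drives the magnesium alloy into tension and the titanium alloy into compression.
Compatibility of the two members (thermal + elastic change equal): (α₁ − α₂)ΔT = P·[1/(A₁E₁) + 1/(A₂E₂)].
|α₁ − α₂|·ΔT = 17.2×10⁻⁶ × 59 = 0.001015.
1/(A₁E₁) + 1/(A₂E₂) = 1/(1575×45×10³) + 1/(1175×110×10³) = 2.185×10⁻⁸ N⁻¹.
P = 0.001015 / 2.185×10⁻⁸ = 46450 N = 46.45 kN.
σ_{titanium alloy} = P/A₂ = 46450/1175 = 39.53 MPa, compressive.

σ ≈ 39.5 MPa (compressive)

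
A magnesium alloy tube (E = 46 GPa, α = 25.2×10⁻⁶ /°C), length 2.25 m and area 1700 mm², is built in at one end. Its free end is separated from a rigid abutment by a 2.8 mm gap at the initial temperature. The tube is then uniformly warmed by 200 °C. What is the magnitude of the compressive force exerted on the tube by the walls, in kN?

P ≈ 297 kN

If the wall were absent the tube would grow by αΔT L = 25.2×10⁻⁶ × 200 × 2250 = 11.34 mm.
After closing the 2.8 mm clearance, 11.34 − 2.8 = 8.54 mm of expansion remains to be suppressed by the wall.
That suppressed elongation corresponds to σ = E·Δ/L = 46×10³ × 8.54/2250 = 174.6 MPa.
Force on the wall = σA = 174.6 × 1700 mm² = 296.8 kN.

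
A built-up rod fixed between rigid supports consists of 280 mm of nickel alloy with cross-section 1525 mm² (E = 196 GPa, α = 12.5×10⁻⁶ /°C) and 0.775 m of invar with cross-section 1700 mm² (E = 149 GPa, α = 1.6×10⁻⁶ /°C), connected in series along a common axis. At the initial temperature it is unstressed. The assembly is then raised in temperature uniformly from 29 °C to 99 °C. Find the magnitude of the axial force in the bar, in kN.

P ≈ 83 kN (compressive)

If the supports were absent, the total length change would be Σ αᵢΔT Lᵢ = 12.5×10⁻⁶×70×280 + 1.6×10⁻⁶×70×775 = 0.3318 mm.
The rigid supports impose zero overall length change; the single axial force P common to all segments must satisfy P Σ Lᵢ/(AᵢEᵢ) = δ_free.
The series flexibility is Σ Lᵢ/(AᵢEᵢ) = 280/(1525×196×10³) + 775/(1700×149×10³) = 3.996×10⁻⁶ mm/N.
P = 0.3318 / 3.996×10⁻⁶ = 83030 N = 83.03 kN, compressive.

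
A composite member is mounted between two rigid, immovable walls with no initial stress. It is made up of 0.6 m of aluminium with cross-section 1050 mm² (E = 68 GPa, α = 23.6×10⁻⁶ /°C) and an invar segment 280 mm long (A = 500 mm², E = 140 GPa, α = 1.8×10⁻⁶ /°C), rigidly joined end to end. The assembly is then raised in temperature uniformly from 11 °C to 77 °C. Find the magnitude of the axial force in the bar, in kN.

Free thermal expansion of the whole bar: Σ αᵢΔT Lᵢ = 23.6×10⁻⁶×66×600 + 1.8×10⁻⁶×66×280 = 0.9678 mm.
The rigid supports impose zero overall length change; the single axial force P common to all segments must satisfy P Σ Lᵢ/(AᵢEᵢ) = δ_free.
Σ Lᵢ/(AᵢEᵢ) = 600/(1050×68×10³) + 280/(500×140×10³) = 1.24×10⁻⁵ mm/N.
P = 0.9678 / 1.24×10⁻⁵ = 78030 N = 78.03 kN, compressive.

P ≈ 78 kN (compressive)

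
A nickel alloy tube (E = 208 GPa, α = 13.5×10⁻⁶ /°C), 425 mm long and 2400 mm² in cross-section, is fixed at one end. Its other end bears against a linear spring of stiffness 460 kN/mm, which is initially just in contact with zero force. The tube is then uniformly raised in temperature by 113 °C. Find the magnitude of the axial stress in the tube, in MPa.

The unrestrained thermal change is αΔT L = 13.5×10⁻⁶ × 113 × 425 = 0.6483 mm.
With a force P in the spring, the elastic change of the tube is PL/(AE) and that of the spring is P/k; compatibility requires their sum to equal δ_free.
So P = δ_free / [L/(AE) + 1/k] = 0.6483 / [ 425/(2400×208×10³) + 1/(460×10³) ].
P = 0.6483 / 3.025×10⁻⁶ = 214300 N.
σ = P/A = 214300/2400 = 89.29 MPa.

σ ≈ 89.3 MPa (compressive)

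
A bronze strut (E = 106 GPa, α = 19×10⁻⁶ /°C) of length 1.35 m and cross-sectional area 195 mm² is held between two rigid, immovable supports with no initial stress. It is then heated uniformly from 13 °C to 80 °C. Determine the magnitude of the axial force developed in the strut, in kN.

With zero net strain, σ = E·αΔT = 106 GPa × 19×10⁻⁶ × 67 = 134.9 MPa.
Then P = σA = 134.9 × 195 mm² = 26.31 kN, compressive.

P ≈ 26.3 kN (compressive)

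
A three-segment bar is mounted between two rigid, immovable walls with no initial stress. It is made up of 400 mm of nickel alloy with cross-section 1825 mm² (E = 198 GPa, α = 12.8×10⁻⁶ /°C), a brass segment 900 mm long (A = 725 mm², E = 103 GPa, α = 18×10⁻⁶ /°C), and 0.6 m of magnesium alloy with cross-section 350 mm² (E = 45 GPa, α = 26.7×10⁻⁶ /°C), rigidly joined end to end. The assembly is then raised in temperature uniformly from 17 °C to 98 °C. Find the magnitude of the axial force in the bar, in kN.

P ≈ 59 kN (compressive)

With the walls removed the bar would change length by δ_free = Σ αᵢΔT Lᵢ = 12.8×10⁻⁶×81×400 + 18×10⁻⁶×81×900 + 26.7×10⁻⁶×81×600 = 3.025 mm.
Since the ends are fixed, an axial force P builds up, equal in every segment, with P · Σ Lᵢ/(AᵢEᵢ) = δ_free.
The series flexibility is Σ Lᵢ/(AᵢEᵢ) = 400/(1825×198×10³) + 900/(725×103×10³) + 600/(350×45×10³) = 5.125×10⁻⁵ mm/N.
So P = 3.025 / 5.125×10⁻⁵ = 59.01 kN, compressive.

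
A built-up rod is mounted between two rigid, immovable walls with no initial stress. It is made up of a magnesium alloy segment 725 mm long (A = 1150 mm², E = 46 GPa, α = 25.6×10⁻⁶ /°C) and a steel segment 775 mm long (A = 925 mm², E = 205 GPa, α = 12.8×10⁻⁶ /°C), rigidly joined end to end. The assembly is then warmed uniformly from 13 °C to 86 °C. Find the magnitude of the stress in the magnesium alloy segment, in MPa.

Free thermal expansion of the whole bar: Σ αᵢΔT Lᵢ = 25.6×10⁻⁶×73×725 + 12.8×10⁻⁶×73×775 = 2.079 mm.
Since the ends are fixed, an axial force P builds up, equal in every segment, with P · Σ Lᵢ/(AᵢEᵢ) = δ_free.
Σ Lᵢ/(AᵢEᵢ) = 725/(1150×46×10³) + 775/(925×205×10³) = 1.779×10⁻⁵ mm/N.
P = 2.079 / 1.779×10⁻⁵ = 116900 N = 116.9 kN, compressive.
σ_{magnesium alloy} = P / A = 116900 / 1150 = 101.6 MPa.

σ ≈ 102 MPa (compressive)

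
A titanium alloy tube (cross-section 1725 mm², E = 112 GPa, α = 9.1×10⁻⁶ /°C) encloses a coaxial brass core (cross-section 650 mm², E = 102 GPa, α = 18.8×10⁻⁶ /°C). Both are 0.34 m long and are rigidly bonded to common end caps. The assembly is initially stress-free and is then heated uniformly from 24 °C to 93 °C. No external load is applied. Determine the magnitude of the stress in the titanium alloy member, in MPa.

Both members must finish at the same length. With the larger α, the brass tends to over-expand; the plates restrain it, putting the brass in compression and the titanium alloy in tension. With no external load the two internal forces are equal and opposite, magnitude P.
Compatibility of the two members (thermal + elastic change equal): (α₁ − α₂)ΔT = P·[1/(A₁E₁) + 1/(A₂E₂)].
|α₁ − α₂|·ΔT = 9.7×10⁻⁶ × 69 = 0.0006693.
1/(A₁E₁) + 1/(A₂E₂) = 1/(1725×112×10³) + 1/(650×102×10³) = 2.026×10⁻⁸ N⁻¹.
P = 0.0006693 / 2.026×10⁻⁸ = 33040 N = 33.04 kN.
σ_{titanium alloy} = P/A₁ = 33040/1725 = 19.15 MPa, tensile.

σ ≈ 19.2 MPa (tensile)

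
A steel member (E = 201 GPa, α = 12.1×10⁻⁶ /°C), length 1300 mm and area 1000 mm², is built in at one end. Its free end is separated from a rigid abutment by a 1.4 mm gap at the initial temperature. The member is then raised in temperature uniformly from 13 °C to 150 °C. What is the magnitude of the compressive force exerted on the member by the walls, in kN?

P ≈ 117 kN

If the wall were absent the member would grow by αΔT L = 12.1×10⁻⁶ × 137 × 1300 = 2.155 mm.
After closing the 1.4 mm clearance, 2.155 − 1.4 = 0.755 mm of expansion remains to be suppressed by the wall.
Compatibility: PL/(AE) = 0.755 mm, so σ = P/A = E × (0.755/1300) = 116.7 MPa.
P = σA = 116.7 × 1000 = 116.7 kN.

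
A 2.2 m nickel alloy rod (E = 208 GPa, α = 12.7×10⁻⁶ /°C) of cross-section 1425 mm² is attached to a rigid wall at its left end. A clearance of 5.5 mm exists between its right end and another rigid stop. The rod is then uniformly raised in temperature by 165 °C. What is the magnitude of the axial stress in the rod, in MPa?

If the wall were absent the rod would grow by αΔT L = 12.7×10⁻⁶ × 165 × 2200 = 4.61 mm.
Since δ_free = 4.61 mm is less than the 5.5 mm gap, the rod never touches the wall. No axial force develops.

σ ≈ 0 MPa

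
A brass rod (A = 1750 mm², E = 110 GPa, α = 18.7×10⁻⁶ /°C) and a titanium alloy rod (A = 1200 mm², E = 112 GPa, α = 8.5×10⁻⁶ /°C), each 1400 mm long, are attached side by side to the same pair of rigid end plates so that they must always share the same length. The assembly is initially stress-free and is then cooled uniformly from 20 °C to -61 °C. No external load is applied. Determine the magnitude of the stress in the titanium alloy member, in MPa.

Equilibrium of a rigid end plate with no external load gives equal and opposite internal forces ±P in the two members. Since α_{brass} > α_{titanium alloy}, cooling drives the brass into tension and the titanium alloy into compression.
Setting the final lengths equal and cancelling L: (α₁ − α₂)ΔT = P/(A₁E₁) + P/(A₂E₂).
|α₁ − α₂|·ΔT = 10.2×10⁻⁶ × 81 = 0.0008262.
1/(A₁E₁) + 1/(A₂E₂) = 1/(1750×110×10³) + 1/(1200×112×10³) = 1.264×10⁻⁸ N⁻¹.
So P = 0.0008262 / 1.264×10⁻⁸ = 65.39 kN.
σ_{titanium alloy} = P/A₂ = 65390/1200 = 54.49 MPa, compressive.

σ ≈ 54.5 MPa (compressive)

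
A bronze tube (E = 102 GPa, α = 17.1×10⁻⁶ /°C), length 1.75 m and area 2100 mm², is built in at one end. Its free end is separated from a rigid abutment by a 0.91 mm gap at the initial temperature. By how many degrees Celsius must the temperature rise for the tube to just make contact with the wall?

ΔT ≈ 30.4 °C

Contact occurs when the free expansion equals the gap: αΔT L = 0.91 mm.
So ΔT = g/(αL) = 0.91/(17.1×10⁻⁶ × 1750) = 30.41 °C.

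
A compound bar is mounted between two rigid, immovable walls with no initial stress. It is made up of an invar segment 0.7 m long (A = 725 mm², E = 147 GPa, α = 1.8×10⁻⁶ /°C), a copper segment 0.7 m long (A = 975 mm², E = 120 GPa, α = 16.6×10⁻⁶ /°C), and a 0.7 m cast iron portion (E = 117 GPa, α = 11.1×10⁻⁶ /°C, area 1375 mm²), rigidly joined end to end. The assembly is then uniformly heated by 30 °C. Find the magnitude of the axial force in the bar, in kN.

P ≈ 36.7 kN (compressive)

If the supports were absent, the total length change would be Σ αᵢΔT Lᵢ = 1.8×10⁻⁶×30×700 + 16.6×10⁻⁶×30×700 + 11.1×10⁻⁶×30×700 = 0.6195 mm.
The walls prevent any net length change, so an axial force P (same in every segment) develops. Compatibility: P · Σ Lᵢ/(AᵢEᵢ) = δ_free.
The series flexibility is Σ Lᵢ/(AᵢEᵢ) = 700/(725×147×10³) + 700/(975×120×10³) + 700/(1375×117×10³) = 1.69×10⁻⁵ mm/N.
Hence P = δ_free / Σ(L/AE) = 0.6195/1.69×10⁻⁵ = 36.65 kN (compressive).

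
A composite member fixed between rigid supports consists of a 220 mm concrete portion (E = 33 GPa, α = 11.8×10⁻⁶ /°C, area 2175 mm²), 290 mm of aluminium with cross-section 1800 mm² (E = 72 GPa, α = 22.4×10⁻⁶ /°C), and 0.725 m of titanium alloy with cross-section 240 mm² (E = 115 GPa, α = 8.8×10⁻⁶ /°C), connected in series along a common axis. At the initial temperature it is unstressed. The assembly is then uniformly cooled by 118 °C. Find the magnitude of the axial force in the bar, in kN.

Free thermal contraction of the whole bar: Σ αᵢΔT Lᵢ = 11.8×10⁻⁶×118×220 + 22.4×10⁻⁶×118×290 + 8.8×10⁻⁶×118×725 = 1.826 mm.
The walls prevent any net length change, so an axial force P (same in every segment) develops. Compatibility: P · Σ Lᵢ/(AᵢEᵢ) = δ_free.
The series flexibility is Σ Lᵢ/(AᵢEᵢ) = 220/(2175×33×10³) + 290/(1800×72×10³) + 725/(240×115×10³) = 3.157×10⁻⁵ mm/N.
P = 1.826 / 3.157×10⁻⁵ = 57830 N = 57.83 kN, tensile.

P ≈ 57.8 kN (tensile)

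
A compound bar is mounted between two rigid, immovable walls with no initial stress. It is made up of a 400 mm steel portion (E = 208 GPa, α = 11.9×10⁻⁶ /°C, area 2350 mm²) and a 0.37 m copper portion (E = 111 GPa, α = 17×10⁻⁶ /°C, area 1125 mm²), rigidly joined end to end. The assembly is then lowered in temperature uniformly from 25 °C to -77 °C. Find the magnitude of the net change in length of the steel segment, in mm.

|ΔL| ≈ 0.242 mm

If the supports were absent, the total length change would be Σ αᵢΔT Lᵢ = 11.9×10⁻⁶×102×400 + 17×10⁻⁶×102×370 = 1.127 mm.
The walls prevent any net length change, so an axial force P (same in every segment) develops. Compatibility: P · Σ Lᵢ/(AᵢEᵢ) = δ_free.
Σ Lᵢ/(AᵢEᵢ) = 400/(2350×208×10³) + 370/(1125×111×10³) = 3.781×10⁻⁶ mm/N.
So P = 1.127 / 3.781×10⁻⁶ = 298.1 kN, tensile.
For the steel segment, free thermal change = 11.9×10⁻⁶×102×400 = 0.4855 mm and elastic change from P = 298100×400/(2350×208×10³) = 0.2439 mm; these oppose, so the net change is 0.242 mm (segment shortens).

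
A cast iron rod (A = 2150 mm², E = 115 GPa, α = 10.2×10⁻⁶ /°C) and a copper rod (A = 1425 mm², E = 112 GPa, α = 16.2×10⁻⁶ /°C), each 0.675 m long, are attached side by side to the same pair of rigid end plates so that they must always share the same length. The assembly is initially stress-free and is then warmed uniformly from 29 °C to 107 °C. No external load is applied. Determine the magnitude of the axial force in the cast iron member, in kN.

Equilibrium of a rigid end plate with no external load gives equal and opposite internal forces ±P in the two members. Since α_{copper} > α_{cast iron}, heating drives the copper into compression and the cast iron into tension.
Setting the final lengths equal and cancelling L: (α₁ − α₂)ΔT = P/(A₁E₁) + P/(A₂E₂).
|α₁ − α₂|·ΔT = 6×10⁻⁶ × 78 = 0.000468.
1/(A₁E₁) + 1/(A₂E₂) = 1/(2150×115×10³) + 1/(1425×112×10³) = 1.031×10⁻⁸ N⁻¹.
P = 0.000468 / 1.031×10⁻⁸ = 45390 N = 45.39 kN.

P ≈ 45.4 kN (tensile in the cast iron)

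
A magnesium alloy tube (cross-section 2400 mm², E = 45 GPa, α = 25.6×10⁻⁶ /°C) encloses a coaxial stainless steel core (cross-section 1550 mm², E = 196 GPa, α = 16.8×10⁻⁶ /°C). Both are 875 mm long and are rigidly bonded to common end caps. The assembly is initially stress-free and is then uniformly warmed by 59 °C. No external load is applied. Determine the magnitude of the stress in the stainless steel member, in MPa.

σ ≈ 26.7 MPa (tensile)

The magnesium alloy has the larger α, so on heating it would change length more than the stainless steel if both were free. The rigid plates force a common final length, so the magnesium alloy is put into compression and the stainless steel into tension, with equal and opposite forces P (no external load).
Equating the net (thermal + elastic) strains gives |α₁ − α₂|·ΔT = P·[1/(A₁E₁) + 1/(A₂E₂)].
|α₁ − α₂|·ΔT = 8.8×10⁻⁶ × 59 = 0.0005192.
1/(A₁E₁) + 1/(A₂E₂) = 1/(2400×45×10³) + 1/(1550×196×10³) = 1.255×10⁻⁸ N⁻¹.
So P = 0.0005192 / 1.255×10⁻⁸ = 41.37 kN.
σ_{stainless steel} = P/A₂ = 41370/1550 = 26.69 MPa, tensile.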